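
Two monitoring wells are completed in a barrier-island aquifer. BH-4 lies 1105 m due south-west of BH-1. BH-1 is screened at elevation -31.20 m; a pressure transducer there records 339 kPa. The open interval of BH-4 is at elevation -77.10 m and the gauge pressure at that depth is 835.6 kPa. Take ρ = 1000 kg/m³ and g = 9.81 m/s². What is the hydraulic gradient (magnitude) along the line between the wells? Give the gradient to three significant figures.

i ≈ 0.00427

Pressure head at BH-1: ψ = P/(ρg) = 339×1000 / (1000 × 9.81) = 34.56 m.
Total head at BH-1: h = z + ψ = -31.20 + 34.56 = 3.36 m.
Pressure head at BH-4: ψ = P/(ρg) = 835.6×1000 / (1000 × 9.81) = 85.18 m.
Total head at BH-4: h = z + ψ = -77.10 + 85.18 = 8.08 m.
Head difference: h(BH-1) − h(BH-4) = 3.36 − 8.08 = -4.72 m.
Hydraulic gradient: i = |Δh| / L = 4.72 / 1105 = 0.00427.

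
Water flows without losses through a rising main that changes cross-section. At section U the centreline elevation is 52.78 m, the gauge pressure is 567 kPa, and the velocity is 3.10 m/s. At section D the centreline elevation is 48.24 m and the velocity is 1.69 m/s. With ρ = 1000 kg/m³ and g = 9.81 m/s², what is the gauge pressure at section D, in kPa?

Pressure head at U: ψ₁ = P₁/(ρg) = 567×1000 / (1000 × 9.81) = 57.80 m.
Velocity heads: v₁²/2g = 3.10²/19.62 = 0.490 m; v₂²/2g = 1.69²/19.62 = 0.146 m.
Total head H = z₁ + ψ₁ + v₁²/2g = 52.78 + 57.80 + 0.490 = 111.07 m.
ψ₂ = H − z₂ − v₂²/2g = 111.07 − 48.24 − 0.146 = 62.68 m.
P₂ = ρgψ₂ = 1000 × 9.81 × 62.68 ≈ 615 kPa.

P₂ ≈ 615 kPa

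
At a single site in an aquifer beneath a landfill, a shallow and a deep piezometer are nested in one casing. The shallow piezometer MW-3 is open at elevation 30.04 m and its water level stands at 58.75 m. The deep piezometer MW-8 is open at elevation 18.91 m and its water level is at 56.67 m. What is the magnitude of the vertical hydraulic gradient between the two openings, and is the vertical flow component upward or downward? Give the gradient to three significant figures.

|i_v| ≈ 0.187; vertical flow is downward

Total head at MW-3: h = 58.75 m (water level in the standpipe).
Total head at MW-8: h = 56.67 m.
Δh = h(MW-3) − h(MW-8) = 58.75 − 56.67 = 2.08 m.
Vertical separation Δz = 30.04 − 18.91 = 11.13 m.
|i_v| = |Δh| / Δz = 2.08 / 11.13 = 0.187.
Head is higher in the shallow piezometer, so vertical flow is downward (recharge condition).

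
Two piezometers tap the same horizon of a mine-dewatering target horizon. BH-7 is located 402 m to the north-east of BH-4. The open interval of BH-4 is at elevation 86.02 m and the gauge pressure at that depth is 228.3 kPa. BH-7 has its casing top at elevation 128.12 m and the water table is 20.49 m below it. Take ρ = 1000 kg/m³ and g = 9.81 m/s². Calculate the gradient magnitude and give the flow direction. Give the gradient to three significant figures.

i ≈ 0.00413; groundwater flows toward the north-east

Pressure head at BH-4: ψ = P/(ρg) = 228.3×1000 / (1000 × 9.81) = 23.27 m.
Total head at BH-4: h = z + ψ = 86.02 + 23.27 = 109.29 m.
Total head at BH-7: h = 128.12 − 20.49 = 107.63 m.
Head difference: h(BH-4) − h(BH-7) = 109.29 − 107.63 = 1.66 m.
Hydraulic gradient: i = |Δh| / L = 1.66 / 402 = 0.00413.
Flow is from higher to lower head: from BH-4 toward BH-7, i.e. toward the north-east.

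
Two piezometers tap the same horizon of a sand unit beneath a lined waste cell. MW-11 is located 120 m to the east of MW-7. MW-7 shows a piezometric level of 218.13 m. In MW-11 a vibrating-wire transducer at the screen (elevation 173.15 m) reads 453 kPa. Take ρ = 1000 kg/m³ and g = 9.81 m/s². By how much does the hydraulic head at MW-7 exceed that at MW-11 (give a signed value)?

Total head at MW-7: h = 218.13 m (water level in the piezometer is the total head).
Pressure head at MW-11: ψ = P/(ρg) = 453×1000 / (1000 × 9.81) = 46.18 m.
Total head at MW-11: h = z + ψ = 173.15 + 46.18 = 219.33 m.
Head difference: h(MW-7) − h(MW-11) = 218.13 − 219.33 = -1.20 m.

Δh ≈ -1.20 m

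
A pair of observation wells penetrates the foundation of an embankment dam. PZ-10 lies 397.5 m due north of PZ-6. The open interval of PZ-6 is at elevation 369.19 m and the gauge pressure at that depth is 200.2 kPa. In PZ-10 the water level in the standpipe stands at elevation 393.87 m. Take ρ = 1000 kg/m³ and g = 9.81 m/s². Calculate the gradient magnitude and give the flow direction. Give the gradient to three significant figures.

Pressure head at PZ-6: ψ = P/(ρg) = 200.2×1000 / (1000 × 9.81) = 20.41 m.
Total head at PZ-6: h = z + ψ = 369.19 + 20.41 = 389.60 m.
Total head at PZ-10: h = 393.87 m (water level in the piezometer is the total head).
Head difference: h(PZ-6) − h(PZ-10) = 389.60 − 393.87 = -4.27 m.
Hydraulic gradient: i = |Δh| / L = 4.27 / 397.5 = 0.0107.
Flow is from higher to lower head: from PZ-10 toward PZ-6, i.e. toward the south.

i ≈ 0.0107; groundwater flows toward the south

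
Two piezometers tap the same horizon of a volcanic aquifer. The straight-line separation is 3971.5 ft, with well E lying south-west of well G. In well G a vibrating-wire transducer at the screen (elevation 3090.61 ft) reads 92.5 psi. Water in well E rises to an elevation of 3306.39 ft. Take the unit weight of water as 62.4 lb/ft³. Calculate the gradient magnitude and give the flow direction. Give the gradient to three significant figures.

i ≈ 0.000584; groundwater flows toward the north-east

Pressure head at well G: ψ = 144·P/γ = 144 × 92.5 / 62.4 = 213.46 ft.
Total head at well G: h = z + ψ = 3090.61 + 213.46 = 3304.07 ft.
Total head at well E: h = 3306.39 ft (water level in the piezometer is the total head).
Head difference: h(well G) − h(well E) = 3304.07 − 3306.39 = -2.32 ft.
Hydraulic gradient: i = |Δh| / L = 2.32 / 3971.5 = 0.000584.
Flow is from higher to lower head: from well E toward well G, i.e. toward the north-east.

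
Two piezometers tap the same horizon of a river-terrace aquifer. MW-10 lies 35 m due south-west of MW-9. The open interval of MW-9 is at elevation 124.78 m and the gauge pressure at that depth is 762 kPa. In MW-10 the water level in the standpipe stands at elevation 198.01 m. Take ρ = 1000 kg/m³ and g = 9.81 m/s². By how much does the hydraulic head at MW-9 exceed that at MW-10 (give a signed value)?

Δh ≈ 4.45 m

Pressure head at MW-9: ψ = P/(ρg) = 762×1000 / (1000 × 9.81) = 77.68 m.
Total head at MW-9: h = z + ψ = 124.78 + 77.68 = 202.46 m.
Total head at MW-10: h = 198.01 m (water level in the piezometer is the total head).
Head difference: h(MW-9) − h(MW-10) = 202.46 − 198.01 = 4.45 m.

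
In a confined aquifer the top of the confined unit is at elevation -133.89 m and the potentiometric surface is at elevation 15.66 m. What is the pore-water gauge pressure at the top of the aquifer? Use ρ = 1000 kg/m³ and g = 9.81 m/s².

Pressure head at the aquifer top: ψ = h − z = 15.66 − (-133.89) = 149.55 m.
P = ρgψ = 1000 × 9.81 × 149.55 = 1467085 Pa ≈ 1470 kPa.

P ≈ 1470 kPa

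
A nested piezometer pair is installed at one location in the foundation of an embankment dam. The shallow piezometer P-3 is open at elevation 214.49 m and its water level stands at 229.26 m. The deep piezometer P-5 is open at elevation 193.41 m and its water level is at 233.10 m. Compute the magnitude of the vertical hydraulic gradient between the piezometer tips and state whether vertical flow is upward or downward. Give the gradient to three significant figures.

Total head at P-3: h = 229.26 m (water level in the standpipe).
Total head at P-5: h = 233.10 m.
Δh = h(P-3) − h(P-5) = 229.26 − 233.10 = -3.84 m.
Vertical separation Δz = 214.49 − 193.41 = 21.08 m.
|i_v| = |Δh| / Δz = 3.84 / 21.08 = 0.182.
Head is higher in the deep piezometer, so vertical flow is upward (discharge condition).

|i_v| ≈ 0.182; vertical flow is upward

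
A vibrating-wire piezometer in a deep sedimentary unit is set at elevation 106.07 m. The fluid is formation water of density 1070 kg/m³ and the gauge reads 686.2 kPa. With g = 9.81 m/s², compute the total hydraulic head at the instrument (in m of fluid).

h ≈ 171.44 m

ψ = P/(ρg) = 686.2×1000 / (1070 × 9.81) = 65.37 m.
h = z + ψ = 106.07 + 65.37 = 171.44 m.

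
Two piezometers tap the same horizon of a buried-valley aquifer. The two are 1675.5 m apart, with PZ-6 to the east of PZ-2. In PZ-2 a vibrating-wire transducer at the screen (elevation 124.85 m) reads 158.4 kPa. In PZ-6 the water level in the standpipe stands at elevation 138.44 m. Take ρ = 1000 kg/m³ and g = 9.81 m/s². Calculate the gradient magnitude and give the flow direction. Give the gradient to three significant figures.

i ≈ 0.00153; groundwater flows toward the east

Pressure head at PZ-2: ψ = P/(ρg) = 158.4×1000 / (1000 × 9.81) = 16.15 m.
Total head at PZ-2: h = z + ψ = 124.85 + 16.15 = 141.00 m.
Total head at PZ-6: h = 138.44 m (water level in the piezometer is the total head).
Head difference: h(PZ-2) − h(PZ-6) = 141.00 − 138.44 = 2.56 m.
Hydraulic gradient: i = |Δh| / L = 2.56 / 1675.5 = 0.00153.
Flow is from higher to lower head: from PZ-2 toward PZ-6, i.e. toward the east.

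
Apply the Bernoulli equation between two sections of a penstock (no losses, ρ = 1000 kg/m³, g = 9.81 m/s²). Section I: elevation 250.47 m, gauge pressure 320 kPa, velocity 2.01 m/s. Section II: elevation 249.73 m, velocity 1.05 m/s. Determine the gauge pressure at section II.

P₂ ≈ 329 kPa

Pressure head at I: ψ₁ = P₁/(ρg) = 320×1000 / (1000 × 9.81) = 32.62 m.
Velocity heads: v₁²/2g = 2.01²/19.62 = 0.206 m; v₂²/2g = 1.05²/19.62 = 0.056 m.
Total head H = z₁ + ψ₁ + v₁²/2g = 250.47 + 32.62 + 0.206 = 283.30 m.
ψ₂ = H − z₂ − v₂²/2g = 283.30 − 249.73 − 0.056 = 33.51 m.
P₂ = ρgψ₂ = 1000 × 9.81 × 33.51 ≈ 329 kPa.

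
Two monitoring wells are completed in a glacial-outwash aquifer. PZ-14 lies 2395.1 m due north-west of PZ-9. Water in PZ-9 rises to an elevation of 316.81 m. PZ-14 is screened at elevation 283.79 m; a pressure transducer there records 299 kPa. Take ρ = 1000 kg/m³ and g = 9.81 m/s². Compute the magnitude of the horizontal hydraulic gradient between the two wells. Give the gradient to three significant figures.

i ≈ 0.00106

Total head at PZ-9: h = 316.81 m (water level in the piezometer is the total head).
Pressure head at PZ-14: ψ = P/(ρg) = 299×1000 / (1000 × 9.81) = 30.48 m.
Total head at PZ-14: h = z + ψ = 283.79 + 30.48 = 314.27 m.
Head difference: h(PZ-9) − h(PZ-14) = 316.81 − 314.27 = 2.54 m.
Hydraulic gradient: i = |Δh| / L = 2.54 / 2395.1 = 0.00106.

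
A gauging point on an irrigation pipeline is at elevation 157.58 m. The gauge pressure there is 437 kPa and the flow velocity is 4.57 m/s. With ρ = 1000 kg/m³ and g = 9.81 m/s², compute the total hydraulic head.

Pressure head ψ = P/(ρg) = 437×1000 / (1000 × 9.81) = 44.55 m.
Velocity head = v²/(2g) = 4.57² / (2 × 9.81) = 1.064 m.
h = z + ψ + v²/(2g) = 157.58 + 44.55 + 1.064 = 203.19 m.

h ≈ 203.19 m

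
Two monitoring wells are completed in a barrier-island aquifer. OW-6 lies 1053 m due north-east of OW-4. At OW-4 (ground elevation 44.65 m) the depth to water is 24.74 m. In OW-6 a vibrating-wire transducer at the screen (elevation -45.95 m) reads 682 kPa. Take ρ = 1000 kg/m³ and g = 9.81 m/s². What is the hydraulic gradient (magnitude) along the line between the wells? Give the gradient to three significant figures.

i ≈ 0.00348

Total head at OW-4: h = 44.65 − 24.74 = 19.91 m.
Pressure head at OW-6: ψ = P/(ρg) = 682×1000 / (1000 × 9.81) = 69.52 m.
Total head at OW-6: h = z + ψ = -45.95 + 69.52 = 23.57 m.
Head difference: h(OW-4) − h(OW-6) = 19.91 − 23.57 = -3.66 m.
Hydraulic gradient: i = |Δh| / L = 3.66 / 1053 = 0.00348.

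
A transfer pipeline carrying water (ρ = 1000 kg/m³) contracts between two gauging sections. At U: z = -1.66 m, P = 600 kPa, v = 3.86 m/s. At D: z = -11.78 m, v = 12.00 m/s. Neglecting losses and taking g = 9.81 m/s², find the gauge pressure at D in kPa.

P₂ ≈ 635 kPa

Pressure head at U: ψ₁ = P₁/(ρg) = 600×1000 / (1000 × 9.81) = 61.16 m.
Velocity heads: v₁²/2g = 3.86²/19.62 = 0.759 m; v₂²/2g = 12.00²/19.62 = 7.339 m.
Total head H = z₁ + ψ₁ + v₁²/2g = -1.66 + 61.16 + 0.759 = 60.26 m.
ψ₂ = H − z₂ − v₂²/2g = 60.26 − (-11.78) − 7.339 = 64.70 m.
P₂ = ρgψ₂ = 1000 × 9.81 × 64.70 ≈ 635 kPa.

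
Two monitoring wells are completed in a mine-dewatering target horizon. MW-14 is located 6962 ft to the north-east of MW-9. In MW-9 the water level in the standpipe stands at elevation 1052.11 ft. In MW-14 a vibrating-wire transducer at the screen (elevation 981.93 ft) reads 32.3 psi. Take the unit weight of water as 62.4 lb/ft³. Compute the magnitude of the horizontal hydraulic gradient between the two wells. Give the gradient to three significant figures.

Total head at MW-9: h = 1052.11 ft (water level in the piezometer is the total head).
Pressure head at MW-14: ψ = 144·P/γ = 144 × 32.3 / 62.4 = 74.54 ft.
Total head at MW-14: h = z + ψ = 981.93 + 74.54 = 1056.47 ft.
Head difference: h(MW-9) − h(MW-14) = 1052.11 − 1056.47 = -4.36 ft.
Hydraulic gradient: i = |Δh| / L = 4.36 / 6962 = 0.000626.

i ≈ 0.000626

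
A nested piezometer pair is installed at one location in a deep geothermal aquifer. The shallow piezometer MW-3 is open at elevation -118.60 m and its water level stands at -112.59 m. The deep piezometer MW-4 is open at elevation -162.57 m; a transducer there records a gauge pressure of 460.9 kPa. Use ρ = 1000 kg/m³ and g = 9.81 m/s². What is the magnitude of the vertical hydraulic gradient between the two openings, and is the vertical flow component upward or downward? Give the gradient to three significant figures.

|i_v| ≈ 0.0682; vertical flow is downward

Total head at MW-3: h = -112.59 m (water level in the standpipe).
Pressure head at MW-4: ψ = P/(ρg) = 460.9×1000 / (1000 × 9.81) = 46.98 m.
Total head at MW-4: h = z + ψ = -162.57 + 46.98 = -115.59 m.
Δh = h(MW-3) − h(MW-4) = -112.59 − (-115.59) = 3.00 m.
Vertical separation Δz = -118.60 − (-162.57) = 43.97 m.
|i_v| = |Δh| / Δz = 3.00 / 43.97 = 0.0682.
Head is higher in the shallow piezometer, so vertical flow is downward (recharge condition).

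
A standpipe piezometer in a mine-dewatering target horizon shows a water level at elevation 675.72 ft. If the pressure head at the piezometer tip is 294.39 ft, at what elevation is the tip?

z ≈ 381.33 ft

z = h − ψ = 675.72 − 294.39 = 381.33 ft.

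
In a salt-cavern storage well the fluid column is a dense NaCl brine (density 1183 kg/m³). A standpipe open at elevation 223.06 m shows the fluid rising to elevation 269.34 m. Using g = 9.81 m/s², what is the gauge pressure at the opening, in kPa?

Pressure head ψ = h − z = 269.34 − 223.06 = 46.28 m.
P = ρgψ = 1183 × 9.81 × 46.28 = 537090 Pa ≈ 537 kPa.

P ≈ 537 kPa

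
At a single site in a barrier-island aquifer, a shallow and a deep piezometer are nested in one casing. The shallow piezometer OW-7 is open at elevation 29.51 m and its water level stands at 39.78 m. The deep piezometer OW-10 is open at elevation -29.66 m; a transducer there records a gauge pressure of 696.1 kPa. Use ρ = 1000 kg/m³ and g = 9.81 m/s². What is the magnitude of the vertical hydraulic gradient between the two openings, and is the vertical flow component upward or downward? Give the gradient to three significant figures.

Total head at OW-7: h = 39.78 m (water level in the standpipe).
Pressure head at OW-10: ψ = P/(ρg) = 696.1×1000 / (1000 × 9.81) = 70.96 m.
Total head at OW-10: h = z + ψ = -29.66 + 70.96 = 41.30 m.
Δh = h(OW-7) − h(OW-10) = 39.78 − 41.30 = -1.52 m.
Vertical separation Δz = 29.51 − (-29.66) = 59.17 m.
|i_v| = |Δh| / Δz = 1.52 / 59.17 = 0.0257.
Head is higher in the deep piezometer, so vertical flow is upward (discharge condition).

|i_v| ≈ 0.0257; vertical flow is upward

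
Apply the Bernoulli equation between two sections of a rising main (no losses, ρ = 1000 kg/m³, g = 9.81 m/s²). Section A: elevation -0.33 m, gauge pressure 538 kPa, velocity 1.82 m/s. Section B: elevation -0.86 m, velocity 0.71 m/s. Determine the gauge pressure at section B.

P₂ ≈ 545 kPa

Pressure head at A: ψ₁ = P₁/(ρg) = 538×1000 / (1000 × 9.81) = 54.84 m.
Velocity heads: v₁²/2g = 1.82²/19.62 = 0.169 m; v₂²/2g = 0.71²/19.62 = 0.026 m.
Total head H = z₁ + ψ₁ + v₁²/2g = -0.33 + 54.84 + 0.169 = 54.68 m.
ψ₂ = H − z₂ − v₂²/2g = 54.68 − (-0.86) − 0.026 = 55.51 m.
P₂ = ρgψ₂ = 1000 × 9.81 × 55.51 ≈ 545 kPa.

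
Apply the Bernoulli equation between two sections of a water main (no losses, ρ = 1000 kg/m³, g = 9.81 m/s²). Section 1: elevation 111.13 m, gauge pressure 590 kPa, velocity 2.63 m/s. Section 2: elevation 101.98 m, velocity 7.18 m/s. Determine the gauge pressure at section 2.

Pressure head at 1: ψ₁ = P₁/(ρg) = 590×1000 / (1000 × 9.81) = 60.14 m.
Velocity heads: v₁²/2g = 2.63²/19.62 = 0.353 m; v₂²/2g = 7.18²/19.62 = 2.628 m.
Total head H = z₁ + ψ₁ + v₁²/2g = 111.13 + 60.14 + 0.353 = 171.62 m.
ψ₂ = H − z₂ − v₂²/2g = 171.62 − 101.98 − 2.628 = 67.01 m.
P₂ = ρgψ₂ = 1000 × 9.81 × 67.01 ≈ 657 kPa.

P₂ ≈ 657 kPa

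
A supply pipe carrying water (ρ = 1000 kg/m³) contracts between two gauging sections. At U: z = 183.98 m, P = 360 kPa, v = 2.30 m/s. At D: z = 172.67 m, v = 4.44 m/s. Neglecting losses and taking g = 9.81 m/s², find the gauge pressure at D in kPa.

P₂ ≈ 464 kPa

Pressure head at U: ψ₁ = P₁/(ρg) = 360×1000 / (1000 × 9.81) = 36.70 m.
Velocity heads: v₁²/2g = 2.30²/19.62 = 0.270 m; v₂²/2g = 4.44²/19.62 = 1.005 m.
Total head H = z₁ + ψ₁ + v₁²/2g = 183.98 + 36.70 + 0.270 = 220.95 m.
ψ₂ = H − z₂ − v₂²/2g = 220.95 − 172.67 − 1.005 = 47.27 m.
P₂ = ρgψ₂ = 1000 × 9.81 × 47.27 ≈ 464 kPa.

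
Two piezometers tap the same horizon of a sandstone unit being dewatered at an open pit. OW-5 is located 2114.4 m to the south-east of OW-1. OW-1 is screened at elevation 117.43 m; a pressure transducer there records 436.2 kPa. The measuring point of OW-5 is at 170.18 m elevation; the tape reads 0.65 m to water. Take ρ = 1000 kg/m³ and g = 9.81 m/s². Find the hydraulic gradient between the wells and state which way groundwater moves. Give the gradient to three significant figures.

Pressure head at OW-1: ψ = P/(ρg) = 436.2×1000 / (1000 × 9.81) = 44.46 m.
Total head at OW-1: h = z + ψ = 117.43 + 44.46 = 161.89 m.
Total head at OW-5: h = 170.18 − 0.65 = 169.53 m.
Head difference: h(OW-1) − h(OW-5) = 161.89 − 169.53 = -7.64 m.
Hydraulic gradient: i = |Δh| / L = 7.64 / 2114.4 = 0.00361.
Flow is from higher to lower head: from OW-5 toward OW-1, i.e. toward the north-west.

i ≈ 0.00361; groundwater flows toward the north-west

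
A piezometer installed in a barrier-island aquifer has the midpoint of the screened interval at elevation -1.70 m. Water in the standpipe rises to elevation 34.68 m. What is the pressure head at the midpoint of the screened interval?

ψ ≈ 36.38 m

Total head h = 34.68 m (the water-surface elevation in the piezometer).
Pressure head ψ = h − z = 34.68 − (-1.70) = 36.38 m.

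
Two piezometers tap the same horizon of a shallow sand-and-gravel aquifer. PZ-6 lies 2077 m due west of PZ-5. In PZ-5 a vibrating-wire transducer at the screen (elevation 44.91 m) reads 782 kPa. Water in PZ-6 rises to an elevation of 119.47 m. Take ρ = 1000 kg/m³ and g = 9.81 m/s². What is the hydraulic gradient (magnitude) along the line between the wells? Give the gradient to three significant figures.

i ≈ 0.00248

Pressure head at PZ-5: ψ = P/(ρg) = 782×1000 / (1000 × 9.81) = 79.71 m.
Total head at PZ-5: h = z + ψ = 44.91 + 79.71 = 124.62 m.
Total head at PZ-6: h = 119.47 m (water level in the piezometer is the total head).
Head difference: h(PZ-5) − h(PZ-6) = 124.62 − 119.47 = 5.15 m.
Hydraulic gradient: i = |Δh| / L = 5.15 / 2077 = 0.00248.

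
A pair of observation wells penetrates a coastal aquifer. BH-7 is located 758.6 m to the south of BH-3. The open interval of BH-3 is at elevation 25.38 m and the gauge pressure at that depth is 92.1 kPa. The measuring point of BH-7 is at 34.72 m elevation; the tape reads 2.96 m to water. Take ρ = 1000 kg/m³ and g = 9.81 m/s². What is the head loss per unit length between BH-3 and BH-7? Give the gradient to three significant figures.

Pressure head at BH-3: ψ = P/(ρg) = 92.1×1000 / (1000 × 9.81) = 9.39 m.
Total head at BH-3: h = z + ψ = 25.38 + 9.39 = 34.77 m.
Total head at BH-7: h = 34.72 − 2.96 = 31.76 m.
Head difference: h(BH-3) − h(BH-7) = 34.77 − 31.76 = 3.01 m.
Hydraulic gradient: i = |Δh| / L = 3.01 / 758.6 = 0.00397.

i ≈ 0.00397 m/m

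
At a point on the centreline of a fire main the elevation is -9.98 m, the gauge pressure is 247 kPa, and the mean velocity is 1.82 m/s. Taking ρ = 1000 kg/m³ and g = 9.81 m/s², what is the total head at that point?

Pressure head ψ = P/(ρg) = 247×1000 / (1000 × 9.81) = 25.18 m.
Velocity head = v²/(2g) = 1.82² / (2 × 9.81) = 0.169 m.
h = z + ψ + v²/(2g) = -9.98 + 25.18 + 0.169 = 15.37 m.

h ≈ 15.37 m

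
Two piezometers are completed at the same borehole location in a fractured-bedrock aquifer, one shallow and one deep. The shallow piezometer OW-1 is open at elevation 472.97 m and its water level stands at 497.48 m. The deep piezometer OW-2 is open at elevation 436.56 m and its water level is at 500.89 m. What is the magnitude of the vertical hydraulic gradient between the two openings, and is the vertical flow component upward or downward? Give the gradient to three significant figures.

|i_v| ≈ 0.0937; vertical flow is upward

Total head at OW-1: h = 497.48 m (water level in the standpipe).
Total head at OW-2: h = 500.89 m.
Δh = h(OW-1) − h(OW-2) = 497.48 − 500.89 = -3.41 m.
Vertical separation Δz = 472.97 − 436.56 = 36.41 m.
|i_v| = |Δh| / Δz = 3.41 / 36.41 = 0.0937.
Head is higher in the deep piezometer, so vertical flow is upward (discharge condition).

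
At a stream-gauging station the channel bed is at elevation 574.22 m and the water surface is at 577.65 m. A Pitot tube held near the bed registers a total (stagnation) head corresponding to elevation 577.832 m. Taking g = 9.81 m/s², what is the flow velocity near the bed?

v ≈ 1.89 m/s

Near the bed, under hydrostatic conditions, the piezometric head (z + ψ) equals the free-surface elevation, 577.65 m.
Velocity head = total − piezometric = 577.832 − 577.65 = 0.182 m.
v = √(2g·h_v) = √(2 × 9.81 × 0.182) = 1.89 m/s.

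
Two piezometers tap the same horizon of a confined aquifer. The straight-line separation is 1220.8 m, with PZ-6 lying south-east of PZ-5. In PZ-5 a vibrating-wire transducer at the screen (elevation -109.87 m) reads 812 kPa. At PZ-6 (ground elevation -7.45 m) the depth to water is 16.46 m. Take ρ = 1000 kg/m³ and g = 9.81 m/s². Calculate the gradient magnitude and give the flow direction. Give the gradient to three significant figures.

Pressure head at PZ-5: ψ = P/(ρg) = 812×1000 / (1000 × 9.81) = 82.77 m.
Total head at PZ-5: h = z + ψ = -109.87 + 82.77 = -27.10 m.
Total head at PZ-6: h = -7.45 − 16.46 = -23.91 m.
Head difference: h(PZ-5) − h(PZ-6) = -27.10 − (-23.91) = -3.19 m.
Hydraulic gradient: i = |Δh| / L = 3.19 / 1220.8 = 0.00261.
Flow is from higher to lower head: from PZ-6 toward PZ-5, i.e. toward the north-west.

i ≈ 0.00261; groundwater flows toward the north-west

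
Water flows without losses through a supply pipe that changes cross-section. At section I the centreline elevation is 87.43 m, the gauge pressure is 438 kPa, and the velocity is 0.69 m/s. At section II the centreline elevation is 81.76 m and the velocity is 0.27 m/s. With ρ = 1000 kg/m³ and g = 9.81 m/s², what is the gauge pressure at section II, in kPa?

Pressure head at I: ψ₁ = P₁/(ρg) = 438×1000 / (1000 × 9.81) = 44.65 m.
Velocity heads: v₁²/2g = 0.69²/19.62 = 0.024 m; v₂²/2g = 0.27²/19.62 = 0.004 m.
Total head H = z₁ + ψ₁ + v₁²/2g = 87.43 + 44.65 + 0.024 = 132.10 m.
ψ₂ = H − z₂ − v₂²/2g = 132.10 − 81.76 − 0.004 = 50.34 m.
P₂ = ρgψ₂ = 1000 × 9.81 × 50.34 ≈ 494 kPa.

P₂ ≈ 494 kPa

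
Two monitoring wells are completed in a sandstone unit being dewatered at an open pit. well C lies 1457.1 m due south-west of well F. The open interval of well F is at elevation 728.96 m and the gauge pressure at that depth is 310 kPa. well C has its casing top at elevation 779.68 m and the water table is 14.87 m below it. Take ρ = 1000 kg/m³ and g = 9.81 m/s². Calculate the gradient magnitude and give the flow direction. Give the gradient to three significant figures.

Pressure head at well F: ψ = P/(ρg) = 310×1000 / (1000 × 9.81) = 31.60 m.
Total head at well F: h = z + ψ = 728.96 + 31.60 = 760.56 m.
Total head at well C: h = 779.68 − 14.87 = 764.81 m.
Head difference: h(well F) − h(well C) = 760.56 − 764.81 = -4.25 m.
Hydraulic gradient: i = |Δh| / L = 4.25 / 1457.1 = 0.00292.
Flow is from higher to lower head: from well C toward well F, i.e. toward the north-east.

i ≈ 0.00292; groundwater flows toward the north-east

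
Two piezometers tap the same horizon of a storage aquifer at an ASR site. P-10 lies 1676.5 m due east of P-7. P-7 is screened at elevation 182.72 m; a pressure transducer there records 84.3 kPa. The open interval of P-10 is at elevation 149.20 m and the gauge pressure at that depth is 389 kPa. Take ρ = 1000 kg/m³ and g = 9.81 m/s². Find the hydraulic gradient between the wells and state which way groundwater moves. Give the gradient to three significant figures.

Pressure head at P-7: ψ = P/(ρg) = 84.3×1000 / (1000 × 9.81) = 8.59 m.
Total head at P-7: h = z + ψ = 182.72 + 8.59 = 191.31 m.
Pressure head at P-10: ψ = P/(ρg) = 389×1000 / (1000 × 9.81) = 39.65 m.
Total head at P-10: h = z + ψ = 149.20 + 39.65 = 188.85 m.
Head difference: h(P-7) − h(P-10) = 191.31 − 188.85 = 2.46 m.
Hydraulic gradient: i = |Δh| / L = 2.46 / 1676.5 = 0.00147.
Flow is from higher to lower head: from P-7 toward P-10, i.e. toward the east.

i ≈ 0.00147; groundwater flows toward the east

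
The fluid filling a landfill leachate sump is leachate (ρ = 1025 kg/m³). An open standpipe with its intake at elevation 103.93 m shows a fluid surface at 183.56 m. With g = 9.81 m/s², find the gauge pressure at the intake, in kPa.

P ≈ 801 kPa

Pressure head ψ = h − z = 183.56 − 103.93 = 79.63 m.
P = ρgψ = 1025 × 9.81 × 79.63 = 800700 Pa ≈ 801 kPa.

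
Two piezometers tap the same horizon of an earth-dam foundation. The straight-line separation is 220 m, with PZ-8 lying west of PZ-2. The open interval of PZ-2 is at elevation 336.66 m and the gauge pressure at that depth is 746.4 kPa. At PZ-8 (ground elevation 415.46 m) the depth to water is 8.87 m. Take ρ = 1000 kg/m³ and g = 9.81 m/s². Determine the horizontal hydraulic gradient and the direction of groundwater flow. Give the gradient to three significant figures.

Pressure head at PZ-2: ψ = P/(ρg) = 746.4×1000 / (1000 × 9.81) = 76.09 m.
Total head at PZ-2: h = z + ψ = 336.66 + 76.09 = 412.75 m.
Total head at PZ-8: h = 415.46 − 8.87 = 406.59 m.
Head difference: h(PZ-2) − h(PZ-8) = 412.75 − 406.59 = 6.16 m.
Hydraulic gradient: i = |Δh| / L = 6.16 / 220 = 0.0280.
Flow is from higher to lower head: from PZ-2 toward PZ-8, i.e. toward the west.

i ≈ 0.0280; groundwater flows toward the west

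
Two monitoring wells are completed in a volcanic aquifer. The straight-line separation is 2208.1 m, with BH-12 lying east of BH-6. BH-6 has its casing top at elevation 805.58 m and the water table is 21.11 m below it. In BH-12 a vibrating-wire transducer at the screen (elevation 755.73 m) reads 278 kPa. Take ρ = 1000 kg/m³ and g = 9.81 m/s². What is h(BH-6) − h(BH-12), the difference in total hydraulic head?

Δh ≈ 0.40 m

Total head at BH-6: h = 805.58 − 21.11 = 784.47 m.
Pressure head at BH-12: ψ = P/(ρg) = 278×1000 / (1000 × 9.81) = 28.34 m.
Total head at BH-12: h = z + ψ = 755.73 + 28.34 = 784.07 m.
Head difference: h(BH-6) − h(BH-12) = 784.47 − 784.07 = 0.40 m.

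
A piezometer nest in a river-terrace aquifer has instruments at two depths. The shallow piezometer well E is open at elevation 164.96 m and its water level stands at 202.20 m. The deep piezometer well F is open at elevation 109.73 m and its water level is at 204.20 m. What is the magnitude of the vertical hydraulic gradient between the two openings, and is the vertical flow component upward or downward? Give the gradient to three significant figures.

|i_v| ≈ 0.0362; vertical flow is upward

Total head at well E: h = 202.20 m (water level in the standpipe).
Total head at well F: h = 204.20 m.
Δh = h(well E) − h(well F) = 202.20 − 204.20 = -2.00 m.
Vertical separation Δz = 164.96 − 109.73 = 55.23 m.
|i_v| = |Δh| / Δz = 2.00 / 55.23 = 0.0362.
Head is higher in the deep piezometer, so vertical flow is upward (discharge condition).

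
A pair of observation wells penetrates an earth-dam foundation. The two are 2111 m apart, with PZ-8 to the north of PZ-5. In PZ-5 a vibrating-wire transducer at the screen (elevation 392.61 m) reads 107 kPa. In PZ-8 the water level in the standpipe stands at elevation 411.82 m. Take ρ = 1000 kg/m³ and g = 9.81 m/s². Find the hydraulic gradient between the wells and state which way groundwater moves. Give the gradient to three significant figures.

Pressure head at PZ-5: ψ = P/(ρg) = 107×1000 / (1000 × 9.81) = 10.91 m.
Total head at PZ-5: h = z + ψ = 392.61 + 10.91 = 403.52 m.
Total head at PZ-8: h = 411.82 m (water level in the piezometer is the total head).
Head difference: h(PZ-5) − h(PZ-8) = 403.52 − 411.82 = -8.30 m.
Hydraulic gradient: i = |Δh| / L = 8.30 / 2111 = 0.00393.
Flow is from higher to lower head: from PZ-8 toward PZ-5, i.e. toward the south.

i ≈ 0.00393; groundwater flows toward the south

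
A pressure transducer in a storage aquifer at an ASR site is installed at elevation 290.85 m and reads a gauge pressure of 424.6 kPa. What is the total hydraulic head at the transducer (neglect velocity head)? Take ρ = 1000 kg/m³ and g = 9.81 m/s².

h ≈ 334.13 m

ψ = P/(ρg) = 424.6×1000 / (1000 × 9.81) = 43.28 m.
h = z + ψ = 290.85 + 43.28 = 334.13 m.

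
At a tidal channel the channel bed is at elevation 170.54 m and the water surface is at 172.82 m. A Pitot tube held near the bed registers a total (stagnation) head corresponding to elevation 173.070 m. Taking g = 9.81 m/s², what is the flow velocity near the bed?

v ≈ 2.21 m/s

Near the bed, under hydrostatic conditions, the piezometric head (z + ψ) equals the free-surface elevation, 172.82 m.
Velocity head = total − piezometric = 173.070 − 172.82 = 0.250 m.
v = √(2g·h_v) = √(2 × 9.81 × 0.250) = 2.21 m/s.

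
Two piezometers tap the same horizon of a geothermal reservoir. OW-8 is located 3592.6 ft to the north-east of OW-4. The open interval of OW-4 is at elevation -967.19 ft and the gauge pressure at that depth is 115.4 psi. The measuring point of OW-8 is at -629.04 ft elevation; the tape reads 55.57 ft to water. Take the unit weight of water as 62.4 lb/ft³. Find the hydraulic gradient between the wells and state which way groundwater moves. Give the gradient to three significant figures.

i ≈ 0.00453; groundwater flows toward the south-west

Pressure head at OW-4: ψ = 144·P/γ = 144 × 115.4 / 62.4 = 266.31 ft.
Total head at OW-4: h = z + ψ = -967.19 + 266.31 = -700.88 ft.
Total head at OW-8: h = -629.04 − 55.57 = -684.61 ft.
Head difference: h(OW-4) − h(OW-8) = -700.88 − (-684.61) = -16.27 ft.
Hydraulic gradient: i = |Δh| / L = 16.27 / 3592.6 = 0.00453.
Flow is from higher to lower head: from OW-8 toward OW-4, i.e. toward the south-west.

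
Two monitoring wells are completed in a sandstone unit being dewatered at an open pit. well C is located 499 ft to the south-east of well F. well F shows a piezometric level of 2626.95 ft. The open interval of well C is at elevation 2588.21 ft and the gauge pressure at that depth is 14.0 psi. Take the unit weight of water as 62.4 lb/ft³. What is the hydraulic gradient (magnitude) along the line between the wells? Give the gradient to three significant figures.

Total head at well F: h = 2626.95 ft (water level in the piezometer is the total head).
Pressure head at well C: ψ = 144·P/γ = 144 × 14.0 / 62.4 = 32.31 ft.
Total head at well C: h = z + ψ = 2588.21 + 32.31 = 2620.52 ft.
Head difference: h(well F) − h(well C) = 2626.95 − 2620.52 = 6.43 ft.
Hydraulic gradient: i = |Δh| / L = 6.43 / 499 = 0.0129.

i ≈ 0.0129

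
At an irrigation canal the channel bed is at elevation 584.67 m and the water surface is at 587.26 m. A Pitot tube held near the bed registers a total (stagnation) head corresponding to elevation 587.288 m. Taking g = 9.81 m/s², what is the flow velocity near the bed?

Near the bed, under hydrostatic conditions, the piezometric head (z + ψ) equals the free-surface elevation, 587.26 m.
Velocity head = total − piezometric = 587.288 − 587.26 = 0.028 m.
v = √(2g·h_v) = √(2 × 9.81 × 0.028) = 0.741 m/s.

v ≈ 0.741 m/s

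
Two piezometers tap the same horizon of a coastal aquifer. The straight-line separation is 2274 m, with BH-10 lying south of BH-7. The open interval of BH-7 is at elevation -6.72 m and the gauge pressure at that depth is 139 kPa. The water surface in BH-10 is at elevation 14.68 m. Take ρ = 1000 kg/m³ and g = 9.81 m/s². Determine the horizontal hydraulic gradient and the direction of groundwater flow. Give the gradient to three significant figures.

i ≈ 0.00318; groundwater flows toward the north

Pressure head at BH-7: ψ = P/(ρg) = 139×1000 / (1000 × 9.81) = 14.17 m.
Total head at BH-7: h = z + ψ = -6.72 + 14.17 = 7.45 m.
Total head at BH-10: h = 14.68 m (water level in the piezometer is the total head).
Head difference: h(BH-7) − h(BH-10) = 7.45 − 14.68 = -7.23 m.
Hydraulic gradient: i = |Δh| / L = 7.23 / 2274 = 0.00318.
Flow is from higher to lower head: from BH-10 toward BH-7, i.e. toward the north.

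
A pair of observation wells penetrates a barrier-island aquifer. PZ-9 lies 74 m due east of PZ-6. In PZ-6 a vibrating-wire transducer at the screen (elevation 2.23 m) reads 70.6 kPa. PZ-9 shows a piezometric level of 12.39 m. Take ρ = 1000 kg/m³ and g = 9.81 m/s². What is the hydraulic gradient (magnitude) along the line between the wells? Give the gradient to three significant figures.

Pressure head at PZ-6: ψ = P/(ρg) = 70.6×1000 / (1000 × 9.81) = 7.20 m.
Total head at PZ-6: h = z + ψ = 2.23 + 7.20 = 9.43 m.
Total head at PZ-9: h = 12.39 m (water level in the piezometer is the total head).
Head difference: h(PZ-6) − h(PZ-9) = 9.43 − 12.39 = -2.96 m.
Hydraulic gradient: i = |Δh| / L = 2.96 / 74 = 0.0400.

i ≈ 0.0400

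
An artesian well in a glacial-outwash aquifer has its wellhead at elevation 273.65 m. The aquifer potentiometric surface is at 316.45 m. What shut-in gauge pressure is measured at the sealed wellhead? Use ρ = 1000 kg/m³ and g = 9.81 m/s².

P ≈ 420 kPa

Head above the cap: Δh = 316.45 − 273.65 = 42.80 m.
P = ρgΔh = 1000 × 9.81 × 42.80 = 419868 Pa ≈ 420 kPa.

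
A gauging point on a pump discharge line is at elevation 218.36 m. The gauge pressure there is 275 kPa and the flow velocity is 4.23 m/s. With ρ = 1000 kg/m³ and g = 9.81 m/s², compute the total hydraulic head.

Pressure head ψ = P/(ρg) = 275×1000 / (1000 × 9.81) = 28.03 m.
Velocity head = v²/(2g) = 4.23² / (2 × 9.81) = 0.912 m.
h = z + ψ + v²/(2g) = 218.36 + 28.03 + 0.912 = 247.30 m.

h ≈ 247.30 m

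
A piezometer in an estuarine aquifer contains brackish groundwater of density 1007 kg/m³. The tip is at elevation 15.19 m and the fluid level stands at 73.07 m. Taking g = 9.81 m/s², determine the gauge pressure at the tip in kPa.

Pressure head ψ = h − z = 73.07 − 15.19 = 57.88 m.
P = ρgψ = 1007 × 9.81 × 57.88 = 571777 Pa ≈ 572 kPa.

P ≈ 572 kPa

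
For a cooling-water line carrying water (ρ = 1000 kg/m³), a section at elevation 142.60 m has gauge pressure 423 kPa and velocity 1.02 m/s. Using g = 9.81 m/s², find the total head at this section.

h ≈ 185.77 m

Pressure head ψ = P/(ρg) = 423×1000 / (1000 × 9.81) = 43.12 m.
Velocity head = v²/(2g) = 1.02² / (2 × 9.81) = 0.053 m.
h = z + ψ + v²/(2g) = 142.60 + 43.12 + 0.053 = 185.77 m.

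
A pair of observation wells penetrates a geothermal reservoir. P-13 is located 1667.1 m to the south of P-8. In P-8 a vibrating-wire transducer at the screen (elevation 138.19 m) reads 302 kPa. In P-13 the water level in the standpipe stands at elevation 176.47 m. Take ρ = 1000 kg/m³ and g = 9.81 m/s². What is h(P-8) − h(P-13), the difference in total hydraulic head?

Δh ≈ -7.50 m

Pressure head at P-8: ψ = P/(ρg) = 302×1000 / (1000 × 9.81) = 30.78 m.
Total head at P-8: h = z + ψ = 138.19 + 30.78 = 168.97 m.
Total head at P-13: h = 176.47 m (water level in the piezometer is the total head).
Head difference: h(P-8) − h(P-13) = 168.97 − 176.47 = -7.50 m.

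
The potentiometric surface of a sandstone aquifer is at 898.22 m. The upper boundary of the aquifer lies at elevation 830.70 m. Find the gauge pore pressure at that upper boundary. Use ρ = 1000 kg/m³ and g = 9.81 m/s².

P ≈ 662 kPa

Pressure head at the aquifer top: ψ = h − z = 898.22 − 830.70 = 67.52 m.
P = ρgψ = 1000 × 9.81 × 67.52 = 662371 Pa ≈ 662 kPa.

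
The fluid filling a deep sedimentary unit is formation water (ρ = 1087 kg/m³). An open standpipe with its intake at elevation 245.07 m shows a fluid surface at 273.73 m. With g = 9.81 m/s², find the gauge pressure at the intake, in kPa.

P ≈ 306 kPa

Pressure head ψ = h − z = 273.73 − 245.07 = 28.66 m.
P = ρgψ = 1087 × 9.81 × 28.66 = 305615 Pa ≈ 306 kPa.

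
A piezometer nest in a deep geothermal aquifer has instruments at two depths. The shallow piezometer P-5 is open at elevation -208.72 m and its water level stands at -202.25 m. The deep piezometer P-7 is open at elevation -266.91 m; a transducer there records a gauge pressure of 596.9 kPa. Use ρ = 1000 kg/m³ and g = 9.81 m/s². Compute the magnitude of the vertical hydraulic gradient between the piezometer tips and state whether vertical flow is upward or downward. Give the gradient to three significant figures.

|i_v| ≈ 0.0655; vertical flow is downward

Total head at P-5: h = -202.25 m (water level in the standpipe).
Pressure head at P-7: ψ = P/(ρg) = 596.9×1000 / (1000 × 9.81) = 60.85 m.
Total head at P-7: h = z + ψ = -266.91 + 60.85 = -206.06 m.
Δh = h(P-5) − h(P-7) = -202.25 − (-206.06) = 3.81 m.
Vertical separation Δz = -208.72 − (-266.91) = 58.19 m.
|i_v| = |Δh| / Δz = 3.81 / 58.19 = 0.0655.
Head is higher in the shallow piezometer, so vertical flow is downward (recharge condition).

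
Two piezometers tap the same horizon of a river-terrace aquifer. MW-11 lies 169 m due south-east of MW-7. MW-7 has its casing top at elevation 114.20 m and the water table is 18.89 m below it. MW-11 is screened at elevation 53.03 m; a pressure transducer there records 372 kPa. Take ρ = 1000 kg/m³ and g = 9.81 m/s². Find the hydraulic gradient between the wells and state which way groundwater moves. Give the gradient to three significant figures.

Total head at MW-7: h = 114.20 − 18.89 = 95.31 m.
Pressure head at MW-11: ψ = P/(ρg) = 372×1000 / (1000 × 9.81) = 37.92 m.
Total head at MW-11: h = z + ψ = 53.03 + 37.92 = 90.95 m.
Head difference: h(MW-7) − h(MW-11) = 95.31 − 90.95 = 4.36 m.
Hydraulic gradient: i = |Δh| / L = 4.36 / 169 = 0.0258.
Flow is from higher to lower head: from MW-7 toward MW-11, i.e. toward the south-east.

i ≈ 0.0258; groundwater flows toward the south-east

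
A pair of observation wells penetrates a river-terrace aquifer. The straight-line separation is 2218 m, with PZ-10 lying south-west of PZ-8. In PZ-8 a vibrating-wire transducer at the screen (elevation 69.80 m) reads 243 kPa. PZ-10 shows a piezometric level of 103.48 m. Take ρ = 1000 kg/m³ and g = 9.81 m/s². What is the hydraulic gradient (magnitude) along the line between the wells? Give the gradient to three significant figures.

i ≈ 0.00402

Pressure head at PZ-8: ψ = P/(ρg) = 243×1000 / (1000 × 9.81) = 24.77 m.
Total head at PZ-8: h = z + ψ = 69.80 + 24.77 = 94.57 m.
Total head at PZ-10: h = 103.48 m (water level in the piezometer is the total head).
Head difference: h(PZ-8) − h(PZ-10) = 94.57 − 103.48 = -8.91 m.
Hydraulic gradient: i = |Δh| / L = 8.91 / 2218 = 0.00402.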